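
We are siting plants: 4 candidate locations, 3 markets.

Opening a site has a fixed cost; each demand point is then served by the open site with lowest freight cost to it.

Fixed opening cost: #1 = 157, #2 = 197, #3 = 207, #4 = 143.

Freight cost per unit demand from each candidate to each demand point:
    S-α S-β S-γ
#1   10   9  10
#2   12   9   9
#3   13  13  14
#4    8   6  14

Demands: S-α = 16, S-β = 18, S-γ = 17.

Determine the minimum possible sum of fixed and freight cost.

Open {#4}: assign each demand point to its cheapest open site.
  S-α→#4 16×8=128, S-β→#4 18×6=108, S-γ→#4 17×14=238
  freight cost 474, fixed 143 → total 617.
Compare {#1}: freight cost 492 + fixed 157 = 649.
Compare {#2}: freight cost 507 + fixed 197 = 704.
Compare {#1, #4}: freight cost 406 + fixed 300 = 706.
All other subsets cost ≥ 649. Minimum total cost: 617.

617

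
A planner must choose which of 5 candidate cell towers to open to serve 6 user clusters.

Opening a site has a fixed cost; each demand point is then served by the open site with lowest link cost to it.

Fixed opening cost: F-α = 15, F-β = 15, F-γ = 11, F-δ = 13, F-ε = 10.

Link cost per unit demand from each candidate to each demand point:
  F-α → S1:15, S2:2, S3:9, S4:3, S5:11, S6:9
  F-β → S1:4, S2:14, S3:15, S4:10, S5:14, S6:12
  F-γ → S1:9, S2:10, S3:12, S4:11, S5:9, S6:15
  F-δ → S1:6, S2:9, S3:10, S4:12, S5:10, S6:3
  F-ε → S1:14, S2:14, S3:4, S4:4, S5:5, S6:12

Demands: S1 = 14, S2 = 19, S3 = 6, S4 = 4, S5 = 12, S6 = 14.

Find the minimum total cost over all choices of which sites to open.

Open {F-α, F-β, F-δ, F-ε}: assign each demand point to its cheapest open site.
  S1→F-β 14×4=56, S2→F-α 19×2=38, S3→F-ε 6×4=24, S4→F-α 4×3=12, S5→F-ε 12×5=60, S6→F-δ 14×3=42
  link cost 232, fixed 53 → total 285.
Compare {F-α, F-β, F-γ, F-δ, F-ε}: link cost 232 + fixed 64 = 296.
Compare {F-α, F-δ, F-ε}: link cost 260 + fixed 38 = 298.
Compare {F-α, F-γ, F-δ, F-ε}: link cost 260 + fixed 49 = 309.
All other subsets cost ≥ 296. Minimum total cost: 285.

285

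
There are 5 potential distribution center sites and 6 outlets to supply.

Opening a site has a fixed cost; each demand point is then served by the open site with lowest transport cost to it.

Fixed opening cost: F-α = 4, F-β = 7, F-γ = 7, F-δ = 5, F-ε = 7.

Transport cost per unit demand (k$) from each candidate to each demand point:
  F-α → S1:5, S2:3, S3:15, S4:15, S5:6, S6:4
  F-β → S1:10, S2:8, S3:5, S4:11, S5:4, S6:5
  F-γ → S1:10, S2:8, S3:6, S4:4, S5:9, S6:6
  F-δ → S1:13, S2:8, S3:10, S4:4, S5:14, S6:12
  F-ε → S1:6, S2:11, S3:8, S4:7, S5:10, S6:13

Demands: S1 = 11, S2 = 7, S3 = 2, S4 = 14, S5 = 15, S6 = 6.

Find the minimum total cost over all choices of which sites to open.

Open {F-α, F-β, F-δ}: assign each demand point to its cheapest open site.
  S1→F-α 11×5=55, S2→F-α 7×3=21, S3→F-β 2×5=10, S4→F-δ 14×4=56, S5→F-β 15×4=60, S6→F-α 6×4=24
  transport cost 226, fixed 16 → total 242.
Compare {F-α, F-β, F-γ}: transport cost 226 + fixed 18 = 244.
Compare {F-α, F-β, F-γ, F-δ}: transport cost 226 + fixed 23 = 249.
Compare {F-α, F-β, F-δ, F-ε}: transport cost 226 + fixed 23 = 249.
All other subsets cost ≥ 244. Minimum total cost: 242.

242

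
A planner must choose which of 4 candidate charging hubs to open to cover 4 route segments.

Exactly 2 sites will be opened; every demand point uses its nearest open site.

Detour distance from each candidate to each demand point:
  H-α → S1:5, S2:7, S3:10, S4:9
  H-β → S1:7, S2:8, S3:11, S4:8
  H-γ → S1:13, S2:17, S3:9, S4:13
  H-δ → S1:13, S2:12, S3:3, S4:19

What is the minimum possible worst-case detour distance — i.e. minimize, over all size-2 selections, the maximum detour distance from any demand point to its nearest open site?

Open {H-β, H-δ}.
  Farthest demand point is S2 at detour distance 8 (to H-β); all others are ≤ 8.
With {H-α, H-γ} the worst case is 9.
With {H-α, H-δ} the worst case is 9.
No size-2 selection achieves below 8.

8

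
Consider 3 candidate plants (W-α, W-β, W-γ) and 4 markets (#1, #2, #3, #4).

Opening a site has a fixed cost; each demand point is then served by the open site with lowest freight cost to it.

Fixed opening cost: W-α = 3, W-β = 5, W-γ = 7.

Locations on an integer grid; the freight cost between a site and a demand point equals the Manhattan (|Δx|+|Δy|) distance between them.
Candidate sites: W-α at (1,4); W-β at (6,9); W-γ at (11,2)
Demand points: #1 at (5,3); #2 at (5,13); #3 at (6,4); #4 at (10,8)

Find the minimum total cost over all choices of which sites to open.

27

Open {W-β}: assign each demand point to its cheapest open site.
  #1→W-β 7, #2→W-β 5, #3→W-β 5, #4→W-β 5
  freight cost 22, fixed 5 → total 27.
Compare {W-α, W-β}: freight cost 20 + fixed 8 = 28.
Compare {W-β, W-γ}: freight cost 22 + fixed 12 = 34.
Compare {W-α, W-β, W-γ}: freight cost 20 + fixed 15 = 35.
All other subsets cost ≥ 28. Minimum total cost: 27.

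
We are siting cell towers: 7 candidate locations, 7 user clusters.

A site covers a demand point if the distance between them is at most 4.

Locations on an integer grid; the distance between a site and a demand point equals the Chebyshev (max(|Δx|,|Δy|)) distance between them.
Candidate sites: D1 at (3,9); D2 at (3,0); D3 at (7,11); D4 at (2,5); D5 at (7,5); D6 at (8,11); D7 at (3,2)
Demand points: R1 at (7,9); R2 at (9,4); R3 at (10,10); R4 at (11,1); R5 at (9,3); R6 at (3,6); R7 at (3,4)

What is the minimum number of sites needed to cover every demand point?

2

Coverage sets (demand points within 4 of each site):
  D1: {R1, R6}
  D2: {R7}
  D3: {R1, R3}
  D4: {R6, R7}
  D5: {R1, R2, R4, R5, R6, R7}
  D6: {R1, R3}
  D7: {R6, R7}
No single site covers all 7 demand points.
But {D3, D5} covers everything, so the minimum is 2.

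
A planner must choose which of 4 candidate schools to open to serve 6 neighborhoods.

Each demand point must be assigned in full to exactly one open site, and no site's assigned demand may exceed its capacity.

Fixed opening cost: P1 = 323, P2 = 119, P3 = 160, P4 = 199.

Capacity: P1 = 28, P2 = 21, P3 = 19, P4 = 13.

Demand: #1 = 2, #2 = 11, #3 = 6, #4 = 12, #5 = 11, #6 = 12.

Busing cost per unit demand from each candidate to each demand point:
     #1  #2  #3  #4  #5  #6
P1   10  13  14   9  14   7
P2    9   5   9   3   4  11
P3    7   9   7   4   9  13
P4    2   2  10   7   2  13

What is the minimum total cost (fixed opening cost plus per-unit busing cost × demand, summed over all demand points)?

Open {P1, P2, P4}; cheapest assignment that respects the capacities:
  P1 (cap 28, load 24): #4, #6 — cost 12×9 + 12×7 = 192
  P2 (cap 21, load 17): #3, #5 — cost 6×9 + 11×4 = 98
  P4 (cap 13, load 13): #1, #2 — cost 2×2 + 11×2 = 26
  Shipping 316, fixed 641 → total 957.
  Any other capacity-feasible assignment to {P1, P2, P4} ships for at least 316.
Compare {P1, P2, P3}: its best feasible assignment gives total 981.
Compare {P1, P3, P4}: its best feasible assignment gives total 1025.
Every other set of open sites that can feasibly serve all demand totals ≥ 981 even under its best assignment. Minimum: 957.

957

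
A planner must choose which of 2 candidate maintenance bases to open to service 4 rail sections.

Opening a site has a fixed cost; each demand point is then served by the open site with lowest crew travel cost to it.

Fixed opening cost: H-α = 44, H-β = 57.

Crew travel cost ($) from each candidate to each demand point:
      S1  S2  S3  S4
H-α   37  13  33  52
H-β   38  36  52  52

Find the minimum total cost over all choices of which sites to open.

179

Open {H-α}: assign each demand point to its cheapest open site.
  S1→H-α 37, S2→H-α 13, S3→H-α 33, S4→H-α 52
  crew travel cost 135, fixed 44 → total 179.
Compare {H-β}: crew travel cost 178 + fixed 57 = 235.
Compare {H-α, H-β}: crew travel cost 135 + fixed 101 = 236.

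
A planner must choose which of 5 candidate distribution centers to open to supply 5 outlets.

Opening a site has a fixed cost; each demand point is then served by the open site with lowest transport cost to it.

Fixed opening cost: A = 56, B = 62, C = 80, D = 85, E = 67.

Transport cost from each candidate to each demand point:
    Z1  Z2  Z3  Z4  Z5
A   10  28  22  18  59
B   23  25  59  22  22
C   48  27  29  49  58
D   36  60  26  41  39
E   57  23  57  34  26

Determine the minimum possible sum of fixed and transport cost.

193

Open {A}: assign each demand point to its cheapest open site.
  Z1→A 10, Z2→A 28, Z3→A 22, Z4→A 18, Z5→A 59
  transport cost 137, fixed 56 → total 193.
Compare {B}: transport cost 151 + fixed 62 = 213.
Compare {A, B}: transport cost 97 + fixed 118 = 215.
Compare {A, E}: transport cost 99 + fixed 123 = 222.
All other subsets cost ≥ 213. Minimum total cost: 193.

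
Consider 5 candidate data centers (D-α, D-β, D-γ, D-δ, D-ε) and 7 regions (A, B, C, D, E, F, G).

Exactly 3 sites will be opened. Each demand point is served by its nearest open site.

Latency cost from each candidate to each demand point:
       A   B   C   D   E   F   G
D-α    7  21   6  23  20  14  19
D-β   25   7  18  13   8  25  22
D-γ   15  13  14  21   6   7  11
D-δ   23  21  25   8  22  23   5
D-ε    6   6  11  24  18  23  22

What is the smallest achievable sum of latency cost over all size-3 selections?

Open {D-γ, D-δ, D-ε}.
  A→D-ε 6, B→D-ε 6, C→D-ε 11, D→D-δ 8, E→D-γ 6, F→D-γ 7, G→D-δ 5  ⇒ total 49.
Compare {D-α, D-γ, D-δ}: total 52.
Compare {D-α, D-β, D-δ}: total 55.
No size-3 selection does better; minimum is 49.

49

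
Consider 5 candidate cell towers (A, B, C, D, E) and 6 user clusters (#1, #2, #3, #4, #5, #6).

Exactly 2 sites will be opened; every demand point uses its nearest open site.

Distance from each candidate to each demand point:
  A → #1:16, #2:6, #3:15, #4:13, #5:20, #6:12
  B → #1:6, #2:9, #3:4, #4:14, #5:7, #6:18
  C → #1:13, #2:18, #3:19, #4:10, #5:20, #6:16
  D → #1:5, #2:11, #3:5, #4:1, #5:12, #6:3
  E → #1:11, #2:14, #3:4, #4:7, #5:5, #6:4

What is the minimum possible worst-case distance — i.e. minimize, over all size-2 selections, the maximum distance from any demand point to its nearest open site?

Open {B, D}.
  Farthest demand point is #2 at distance 9 (to B); all others are ≤ 9.
With {B, E} the worst case is 9.
With {A, E} the worst case is 11.
No size-2 selection achieves below 9.

9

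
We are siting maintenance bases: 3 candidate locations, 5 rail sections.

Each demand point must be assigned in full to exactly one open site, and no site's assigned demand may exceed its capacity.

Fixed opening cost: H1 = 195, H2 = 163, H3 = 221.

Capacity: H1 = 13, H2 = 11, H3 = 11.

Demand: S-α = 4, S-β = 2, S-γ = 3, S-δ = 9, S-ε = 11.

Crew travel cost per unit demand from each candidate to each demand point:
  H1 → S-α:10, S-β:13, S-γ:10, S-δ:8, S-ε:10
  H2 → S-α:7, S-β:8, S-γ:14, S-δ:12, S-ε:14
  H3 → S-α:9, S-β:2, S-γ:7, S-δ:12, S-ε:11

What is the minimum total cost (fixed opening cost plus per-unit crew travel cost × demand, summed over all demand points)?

Open {H1, H2, H3}; cheapest assignment that respects the capacities:
  H1 (cap 13, load 12): S-γ, S-δ — cost 3×10 + 9×8 = 102
  H2 (cap 11, load 6): S-α, S-β — cost 4×7 + 2×8 = 44
  H3 (cap 11, load 11): S-ε — cost 11×11 = 121
  Shipping 267, fixed 579 → total 846.
  Any other capacity-feasible assignment to {H1, H2, H3} ships for at least 267.
Total demand is 29 and no other set of sites has combined capacity ≥ 29, so {H1, H2, H3} is the only feasible choice of open sites. Minimum: 846.

846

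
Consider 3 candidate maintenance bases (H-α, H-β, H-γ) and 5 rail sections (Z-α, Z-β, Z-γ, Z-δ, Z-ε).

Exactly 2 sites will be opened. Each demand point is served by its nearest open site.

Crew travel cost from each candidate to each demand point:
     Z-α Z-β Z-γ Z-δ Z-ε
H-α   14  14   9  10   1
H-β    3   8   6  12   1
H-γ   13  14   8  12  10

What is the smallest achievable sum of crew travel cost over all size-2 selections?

28

Open {H-α, H-β}.
  Z-α→H-β 3, Z-β→H-β 8, Z-γ→H-β 6, Z-δ→H-α 10, Z-ε→H-α 1  ⇒ total 28.
Compare {H-β, H-γ}: total 30.
Compare {H-α, H-γ}: total 46.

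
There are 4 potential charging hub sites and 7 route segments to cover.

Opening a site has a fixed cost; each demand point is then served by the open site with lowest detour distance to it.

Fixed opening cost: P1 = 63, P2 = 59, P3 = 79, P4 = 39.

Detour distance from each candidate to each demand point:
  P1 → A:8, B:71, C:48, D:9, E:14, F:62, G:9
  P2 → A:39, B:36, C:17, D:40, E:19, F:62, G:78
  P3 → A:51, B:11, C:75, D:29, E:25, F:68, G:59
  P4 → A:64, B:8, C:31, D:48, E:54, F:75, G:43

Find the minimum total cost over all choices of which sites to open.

Open {P1, P4}: assign each demand point to its cheapest open site.
  A→P1 8, B→P4 8, C→P4 31, D→P1 9, E→P1 14, F→P1 62, G→P1 9
  detour distance 141, fixed 102 → total 243.
Compare {P1, P2}: detour distance 155 + fixed 122 = 277.
Compare {P1}: detour distance 221 + fixed 63 = 284.
Compare {P1, P2, P4}: detour distance 127 + fixed 161 = 288.
All other subsets cost ≥ 277. Minimum total cost: 243.

243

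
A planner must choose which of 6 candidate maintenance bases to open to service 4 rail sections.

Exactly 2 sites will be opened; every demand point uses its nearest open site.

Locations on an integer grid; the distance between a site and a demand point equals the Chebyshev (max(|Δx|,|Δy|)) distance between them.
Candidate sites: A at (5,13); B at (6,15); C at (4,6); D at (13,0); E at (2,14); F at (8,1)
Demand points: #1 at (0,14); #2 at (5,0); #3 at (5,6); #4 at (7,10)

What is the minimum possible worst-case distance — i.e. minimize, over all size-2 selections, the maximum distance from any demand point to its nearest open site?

Open {A, F}.
  Farthest demand point is #1 at distance 5 (to A); all others are ≤ 5.
With {E, F} the worst case is 5.
With {A, C} the worst case is 6.
No size-2 selection achieves below 5.

5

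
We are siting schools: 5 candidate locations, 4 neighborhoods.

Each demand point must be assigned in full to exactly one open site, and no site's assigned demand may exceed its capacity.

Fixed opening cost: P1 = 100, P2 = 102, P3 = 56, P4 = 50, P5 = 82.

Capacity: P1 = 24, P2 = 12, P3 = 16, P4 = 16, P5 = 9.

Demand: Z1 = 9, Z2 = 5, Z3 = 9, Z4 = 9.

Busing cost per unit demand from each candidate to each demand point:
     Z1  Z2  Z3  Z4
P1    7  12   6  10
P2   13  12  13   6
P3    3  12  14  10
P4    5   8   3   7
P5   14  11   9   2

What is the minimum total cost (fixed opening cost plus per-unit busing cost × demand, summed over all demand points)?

Open {P3, P4, P5}; cheapest assignment that respects the capacities:
  P3 (cap 16, load 9): Z1 — cost 9×3 = 27
  P4 (cap 16, load 14): Z2, Z3 — cost 5×8 + 9×3 = 67
  P5 (cap 9, load 9): Z4 — cost 9×2 = 18
  Shipping 112, fixed 188 → total 300.
  Any other capacity-feasible assignment to {P3, P4, P5} ships for at least 112.
Compare {P2, P3, P4}: its best feasible assignment gives total 356.
Compare {P1, P4}: its best feasible assignment gives total 370.
Every other set of open sites that can feasibly serve all demand totals ≥ 356 even under its best assignment. Minimum: 300.

300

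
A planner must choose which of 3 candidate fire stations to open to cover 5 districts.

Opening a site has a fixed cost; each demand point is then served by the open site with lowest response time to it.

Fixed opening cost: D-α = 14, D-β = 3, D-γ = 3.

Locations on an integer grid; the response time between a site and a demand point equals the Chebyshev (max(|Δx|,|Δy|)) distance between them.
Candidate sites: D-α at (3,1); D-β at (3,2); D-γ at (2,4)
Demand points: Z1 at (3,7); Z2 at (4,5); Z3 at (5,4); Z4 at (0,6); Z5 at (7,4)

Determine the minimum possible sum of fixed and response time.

18

Open {D-γ}: assign each demand point to its cheapest open site.
  Z1→D-γ 3, Z2→D-γ 2, Z3→D-γ 3, Z4→D-γ 2, Z5→D-γ 5
  response time 15, fixed 3 → total 18.
Compare {D-β, D-γ}: response time 13 + fixed 6 = 19.
Compare {D-β}: response time 18 + fixed 3 = 21.
Compare {D-α, D-γ}: response time 14 + fixed 17 = 31.
All other subsets cost ≥ 19. Minimum total cost: 18.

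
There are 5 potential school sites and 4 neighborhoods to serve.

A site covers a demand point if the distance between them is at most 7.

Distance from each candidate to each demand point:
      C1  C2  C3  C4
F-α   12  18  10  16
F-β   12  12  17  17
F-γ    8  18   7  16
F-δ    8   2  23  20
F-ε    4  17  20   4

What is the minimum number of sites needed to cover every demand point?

3

Coverage sets (demand points within 7 of each site):
  F-α: {}
  F-β: {}
  F-γ: {C3}
  F-δ: {C2}
  F-ε: {C1, C4}
No 2 sites suffice: every size-2 union leaves at least one demand point uncovered.
But {F-γ, F-δ, F-ε} covers everything, so the minimum is 3.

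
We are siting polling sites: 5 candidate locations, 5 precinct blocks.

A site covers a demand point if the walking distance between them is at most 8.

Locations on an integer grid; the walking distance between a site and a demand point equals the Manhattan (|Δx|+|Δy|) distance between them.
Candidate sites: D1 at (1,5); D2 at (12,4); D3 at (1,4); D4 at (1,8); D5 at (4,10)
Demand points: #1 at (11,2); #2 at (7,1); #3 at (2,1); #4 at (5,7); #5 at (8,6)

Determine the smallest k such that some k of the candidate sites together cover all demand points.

2

Coverage sets (demand points within 8 of each site):
  D1: {#3, #4, #5}
  D2: {#1, #2, #5}
  D3: {#3, #4}
  D4: {#3, #4}
  D5: {#4, #5}
No single site covers all 5 demand points.
But {D1, D2} covers everything, so the minimum is 2.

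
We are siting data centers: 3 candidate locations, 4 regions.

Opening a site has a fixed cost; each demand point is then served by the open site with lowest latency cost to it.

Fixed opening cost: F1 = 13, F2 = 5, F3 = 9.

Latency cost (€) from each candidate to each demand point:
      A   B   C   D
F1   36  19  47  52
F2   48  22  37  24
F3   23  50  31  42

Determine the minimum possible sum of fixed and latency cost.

Open {F2, F3}: assign each demand point to its cheapest open site.
  A→F3 23, B→F2 22, C→F3 31, D→F2 24
  latency cost 100, fixed 14 → total 114.
Compare {F1, F2, F3}: latency cost 97 + fixed 27 = 124.
Compare {F1, F2}: latency cost 116 + fixed 18 = 134.
Compare {F2}: latency cost 131 + fixed 5 = 136.
All other subsets cost ≥ 124. Minimum total cost: 114.

114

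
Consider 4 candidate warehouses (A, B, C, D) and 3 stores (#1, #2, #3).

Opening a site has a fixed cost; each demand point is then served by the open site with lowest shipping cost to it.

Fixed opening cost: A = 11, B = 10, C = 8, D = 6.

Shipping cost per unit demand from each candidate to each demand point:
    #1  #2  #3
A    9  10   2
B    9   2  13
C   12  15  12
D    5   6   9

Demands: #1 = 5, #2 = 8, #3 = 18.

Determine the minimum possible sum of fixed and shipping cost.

Open {A, B, D}: assign each demand point to its cheapest open site.
  #1→D 5×5=25, #2→B 8×2=16, #3→A 18×2=36
  shipping cost 77, fixed 27 → total 104.
Compare {A, B, C, D}: shipping cost 77 + fixed 35 = 112.
Compare {A, B}: shipping cost 97 + fixed 21 = 118.
Compare {A, D}: shipping cost 109 + fixed 17 = 126.
All other subsets cost ≥ 112. Minimum total cost: 104.

104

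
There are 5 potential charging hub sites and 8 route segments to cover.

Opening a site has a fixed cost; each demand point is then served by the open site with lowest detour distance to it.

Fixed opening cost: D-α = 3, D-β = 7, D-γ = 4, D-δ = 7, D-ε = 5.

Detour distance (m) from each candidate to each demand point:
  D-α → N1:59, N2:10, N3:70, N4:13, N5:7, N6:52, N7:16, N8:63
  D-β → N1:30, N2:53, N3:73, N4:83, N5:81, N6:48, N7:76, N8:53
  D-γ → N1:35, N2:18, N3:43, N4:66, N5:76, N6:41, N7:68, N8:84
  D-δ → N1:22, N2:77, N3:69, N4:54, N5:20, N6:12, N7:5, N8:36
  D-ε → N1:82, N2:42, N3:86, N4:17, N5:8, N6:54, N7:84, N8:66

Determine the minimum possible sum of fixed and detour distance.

Open {D-α, D-γ, D-δ}: assign each demand point to its cheapest open site.
  N1→D-δ 22, N2→D-α 10, N3→D-γ 43, N4→D-α 13, N5→D-α 7, N6→D-δ 12, N7→D-δ 5, N8→D-δ 36
  detour distance 148, fixed 14 → total 162.
Compare {D-α, D-γ, D-δ, D-ε}: detour distance 148 + fixed 19 = 167.
Compare {D-α, D-β, D-γ, D-δ}: detour distance 148 + fixed 21 = 169.
Compare {D-α, D-β, D-γ, D-δ, D-ε}: detour distance 148 + fixed 26 = 174.
All other subsets cost ≥ 167. Minimum total cost: 162.

162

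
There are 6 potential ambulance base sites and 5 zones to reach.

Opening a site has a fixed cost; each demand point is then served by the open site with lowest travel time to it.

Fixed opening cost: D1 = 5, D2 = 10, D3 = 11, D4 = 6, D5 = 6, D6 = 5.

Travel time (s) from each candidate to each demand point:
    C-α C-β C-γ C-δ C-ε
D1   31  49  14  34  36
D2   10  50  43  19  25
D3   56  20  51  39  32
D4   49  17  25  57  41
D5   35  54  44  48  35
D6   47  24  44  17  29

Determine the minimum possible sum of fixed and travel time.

Open {D1, D2, D4}: assign each demand point to its cheapest open site.
  C-α→D2 10, C-β→D4 17, C-γ→D1 14, C-δ→D2 19, C-ε→D2 25
  travel time 85, fixed 21 → total 106.
Compare {D1, D2, D4, D6}: travel time 83 + fixed 26 = 109.
Compare {D1, D2, D6}: travel time 90 + fixed 20 = 110.
Compare {D2, D4}: travel time 96 + fixed 16 = 112.
All other subsets cost ≥ 109. Minimum total cost: 106.

106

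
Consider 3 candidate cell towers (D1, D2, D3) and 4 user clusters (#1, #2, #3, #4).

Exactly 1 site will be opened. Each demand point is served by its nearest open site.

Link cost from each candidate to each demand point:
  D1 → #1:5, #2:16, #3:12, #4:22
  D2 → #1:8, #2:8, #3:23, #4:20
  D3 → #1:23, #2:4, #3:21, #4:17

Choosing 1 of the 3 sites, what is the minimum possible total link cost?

Open {D1}.
  #1→D1 5, #2→D1 16, #3→D1 12, #4→D1 22  ⇒ total 55.
Compare {D2}: total 59.
Compare {D3}: total 65.

55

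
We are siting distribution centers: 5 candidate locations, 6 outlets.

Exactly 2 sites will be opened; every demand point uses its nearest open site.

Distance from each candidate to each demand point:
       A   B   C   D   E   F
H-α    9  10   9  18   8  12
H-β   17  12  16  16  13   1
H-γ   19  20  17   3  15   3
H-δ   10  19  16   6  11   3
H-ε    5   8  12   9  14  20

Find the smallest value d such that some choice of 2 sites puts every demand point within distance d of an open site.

Open {H-α, H-γ}.
  Farthest demand point is B at distance 10 (to H-α); all others are ≤ 10.
With {H-α, H-δ} the worst case is 10.
With {H-α, H-ε} the worst case is 12.
No size-2 selection achieves below 10.

10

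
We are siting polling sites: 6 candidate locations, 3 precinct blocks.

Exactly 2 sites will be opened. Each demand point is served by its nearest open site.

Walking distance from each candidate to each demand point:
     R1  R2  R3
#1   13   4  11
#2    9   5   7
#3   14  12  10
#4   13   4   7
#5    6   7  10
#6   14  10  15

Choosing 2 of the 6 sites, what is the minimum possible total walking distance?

17

Open {#4, #5}.
  R1→#5 6, R2→#4 4, R3→#4 7  ⇒ total 17.
Compare {#2, #5}: total 18.
Compare {#1, #2}: total 20.
No size-2 selection does better; minimum is 17.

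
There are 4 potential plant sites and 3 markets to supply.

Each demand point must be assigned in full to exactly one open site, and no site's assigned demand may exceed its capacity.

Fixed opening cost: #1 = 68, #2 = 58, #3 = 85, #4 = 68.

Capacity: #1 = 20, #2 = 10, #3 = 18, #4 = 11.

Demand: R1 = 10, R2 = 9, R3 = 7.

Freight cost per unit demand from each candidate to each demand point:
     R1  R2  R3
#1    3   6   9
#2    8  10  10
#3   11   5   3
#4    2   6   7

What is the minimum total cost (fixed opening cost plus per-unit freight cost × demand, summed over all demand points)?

Open {#3, #4}; cheapest assignment that respects the capacities:
  #3 (cap 18, load 16): R2, R3 — cost 9×5 + 7×3 = 66
  #4 (cap 11, load 10): R1 — cost 10×2 = 20
  Shipping 86, fixed 153 → total 239.
  Any other capacity-feasible assignment to {#3, #4} ships for at least 86.
Compare {#1, #3}: its best feasible assignment gives total 249.
Compare {#1, #4}: its best feasible assignment gives total 269.
Every other set of open sites that can feasibly serve all demand totals ≥ 249 even under its best assignment. Minimum: 239.

239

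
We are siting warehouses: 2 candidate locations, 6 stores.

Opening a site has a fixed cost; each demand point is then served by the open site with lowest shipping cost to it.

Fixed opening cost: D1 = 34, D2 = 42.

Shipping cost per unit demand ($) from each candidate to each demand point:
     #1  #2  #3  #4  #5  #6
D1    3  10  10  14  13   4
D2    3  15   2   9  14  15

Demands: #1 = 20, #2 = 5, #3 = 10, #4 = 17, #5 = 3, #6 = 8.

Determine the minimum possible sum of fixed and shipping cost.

430

Open {D1, D2}: assign each demand point to its cheapest open site.
  #1→D1 20×3=60, #2→D1 5×10=50, #3→D2 10×2=20, #4→D2 17×9=153, #5→D1 3×13=39, #6→D1 8×4=32
  shipping cost 354, fixed 76 → total 430.
Compare {D2}: shipping cost 470 + fixed 42 = 512.
Compare {D1}: shipping cost 519 + fixed 34 = 553.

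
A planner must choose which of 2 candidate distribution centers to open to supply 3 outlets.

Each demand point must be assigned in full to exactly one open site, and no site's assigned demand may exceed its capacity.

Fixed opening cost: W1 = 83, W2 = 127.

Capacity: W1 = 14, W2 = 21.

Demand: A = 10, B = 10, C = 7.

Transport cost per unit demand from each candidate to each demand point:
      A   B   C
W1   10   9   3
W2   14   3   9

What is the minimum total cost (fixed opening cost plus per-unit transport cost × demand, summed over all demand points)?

401

Open {W1, W2}; cheapest assignment that respects the capacities:
  W1 (cap 14, load 7): C — cost 7×3 = 21
  W2 (cap 21, load 20): A, B — cost 10×14 + 10×3 = 170
  Shipping 191, fixed 210 → total 401.
  Any other capacity-feasible assignment to {W1, W2} ships for at least 191.
Total demand is 27 and no other set of sites has combined capacity ≥ 27, so {W1, W2} is the only feasible choice of open sites. Minimum: 401.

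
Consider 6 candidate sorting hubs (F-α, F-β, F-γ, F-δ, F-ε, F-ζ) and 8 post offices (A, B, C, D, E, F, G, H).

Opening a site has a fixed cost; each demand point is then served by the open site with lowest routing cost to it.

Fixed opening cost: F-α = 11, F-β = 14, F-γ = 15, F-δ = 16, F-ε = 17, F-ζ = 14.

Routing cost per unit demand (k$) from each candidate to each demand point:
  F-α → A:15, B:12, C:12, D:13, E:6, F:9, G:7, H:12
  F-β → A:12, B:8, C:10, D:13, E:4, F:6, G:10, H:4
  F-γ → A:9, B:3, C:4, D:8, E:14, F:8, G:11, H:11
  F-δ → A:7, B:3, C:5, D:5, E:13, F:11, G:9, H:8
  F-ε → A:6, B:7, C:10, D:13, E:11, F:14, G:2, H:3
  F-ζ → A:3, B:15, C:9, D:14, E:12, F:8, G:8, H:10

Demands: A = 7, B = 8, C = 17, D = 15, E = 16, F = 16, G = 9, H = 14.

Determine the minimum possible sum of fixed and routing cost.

Open {F-β, F-γ, F-δ, F-ε, F-ζ}: assign each demand point to its cheapest open site.
  A→F-ζ 7×3=21, B→F-γ 8×3=24, C→F-γ 17×4=68, D→F-δ 15×5=75, E→F-β 16×4=64, F→F-β 16×6=96, G→F-ε 9×2=18, H→F-ε 14×3=42
  routing cost 408, fixed 76 → total 484.
Compare {F-β, F-δ, F-ε, F-ζ}: routing cost 425 + fixed 61 = 486.
Compare {F-β, F-γ, F-δ, F-ε}: routing cost 429 + fixed 62 = 491.
Compare {F-β, F-δ, F-ε}: routing cost 446 + fixed 47 = 493.
All other subsets cost ≥ 486. Minimum total cost: 484.

484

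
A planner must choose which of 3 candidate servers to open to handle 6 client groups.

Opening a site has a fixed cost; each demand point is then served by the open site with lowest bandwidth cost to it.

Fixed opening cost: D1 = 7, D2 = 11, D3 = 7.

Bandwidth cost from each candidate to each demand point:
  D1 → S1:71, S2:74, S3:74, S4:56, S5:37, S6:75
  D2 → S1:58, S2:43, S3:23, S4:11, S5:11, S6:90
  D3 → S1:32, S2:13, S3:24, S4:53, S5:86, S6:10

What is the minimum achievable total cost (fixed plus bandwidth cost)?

118

Open {D2, D3}: assign each demand point to its cheapest open site.
  S1→D3 32, S2→D3 13, S3→D2 23, S4→D2 11, S5→D2 11, S6→D3 10
  bandwidth cost 100, fixed 18 → total 118.
Compare {D1, D2, D3}: bandwidth cost 100 + fixed 25 = 125.
Compare {D1, D3}: bandwidth cost 169 + fixed 14 = 183.
Compare {D3}: bandwidth cost 218 + fixed 7 = 225.
All other subsets cost ≥ 125. Minimum total cost: 118.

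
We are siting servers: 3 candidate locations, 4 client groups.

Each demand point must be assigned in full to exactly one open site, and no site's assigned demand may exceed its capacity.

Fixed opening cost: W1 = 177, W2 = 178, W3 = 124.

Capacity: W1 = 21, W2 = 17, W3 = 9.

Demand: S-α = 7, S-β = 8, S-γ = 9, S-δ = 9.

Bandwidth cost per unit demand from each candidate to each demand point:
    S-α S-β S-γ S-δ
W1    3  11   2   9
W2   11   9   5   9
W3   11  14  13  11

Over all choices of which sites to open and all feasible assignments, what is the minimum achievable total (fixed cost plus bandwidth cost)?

Open {W1, W2}; cheapest assignment that respects the capacities:
  W1 (cap 21, load 16): S-α, S-γ — cost 7×3 + 9×2 = 39
  W2 (cap 17, load 17): S-β, S-δ — cost 8×9 + 9×9 = 153
  Shipping 192, fixed 355 → total 547.
  Any other capacity-feasible assignment to {W1, W2} ships for at least 192.
Compare {W1, W2, W3}: its best feasible assignment gives total 671.
Every other set of open sites that can feasibly serve all demand totals ≥ 671 even under its best assignment. Minimum: 547.

547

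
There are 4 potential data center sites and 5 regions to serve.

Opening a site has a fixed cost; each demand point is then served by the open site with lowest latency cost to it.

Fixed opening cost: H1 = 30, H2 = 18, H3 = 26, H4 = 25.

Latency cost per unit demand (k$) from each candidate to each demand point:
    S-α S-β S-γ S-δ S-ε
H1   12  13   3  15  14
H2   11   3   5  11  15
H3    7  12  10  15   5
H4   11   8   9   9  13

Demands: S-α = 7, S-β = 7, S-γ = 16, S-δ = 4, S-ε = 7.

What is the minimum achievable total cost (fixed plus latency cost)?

Open {H1, H2, H3}: assign each demand point to its cheapest open site.
  S-α→H3 7×7=49, S-β→H2 7×3=21, S-γ→H1 16×3=48, S-δ→H2 4×11=44, S-ε→H3 7×5=35
  latency cost 197, fixed 74 → total 271.
Compare {H2, H3}: latency cost 229 + fixed 44 = 273.
Compare {H1, H2, H3, H4}: latency cost 189 + fixed 99 = 288.
Compare {H2, H3, H4}: latency cost 221 + fixed 69 = 290.
All other subsets cost ≥ 273. Minimum total cost: 271.

271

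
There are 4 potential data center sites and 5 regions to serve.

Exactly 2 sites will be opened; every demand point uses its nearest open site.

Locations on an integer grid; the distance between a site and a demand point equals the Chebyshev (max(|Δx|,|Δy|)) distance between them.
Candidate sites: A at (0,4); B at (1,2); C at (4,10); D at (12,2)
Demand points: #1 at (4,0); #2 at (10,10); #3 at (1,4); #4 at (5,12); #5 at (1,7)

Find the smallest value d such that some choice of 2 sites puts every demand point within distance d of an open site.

6

Open {A, C}.
  Farthest demand point is #2 at distance 6 (to C); all others are ≤ 6.
With {B, C} the worst case is 6.
With {A, D} the worst case is 8.
No size-2 selection achieves below 6.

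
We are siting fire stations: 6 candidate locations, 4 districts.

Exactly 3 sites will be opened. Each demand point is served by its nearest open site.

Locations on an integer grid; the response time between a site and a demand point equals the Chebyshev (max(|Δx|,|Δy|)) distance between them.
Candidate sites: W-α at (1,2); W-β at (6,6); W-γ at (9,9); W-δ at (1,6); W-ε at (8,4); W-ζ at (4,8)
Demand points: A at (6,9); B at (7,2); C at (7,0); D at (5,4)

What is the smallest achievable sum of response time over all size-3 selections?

10

Open {W-β, W-ε, W-ζ}.
  A→W-ζ 2, B→W-ε 2, C→W-ε 4, D→W-β 2  ⇒ total 10.
Compare {W-α, W-β, W-ε}: total 11.
Compare {W-α, W-ε, W-ζ}: total 11.
No size-3 selection does better; minimum is 10.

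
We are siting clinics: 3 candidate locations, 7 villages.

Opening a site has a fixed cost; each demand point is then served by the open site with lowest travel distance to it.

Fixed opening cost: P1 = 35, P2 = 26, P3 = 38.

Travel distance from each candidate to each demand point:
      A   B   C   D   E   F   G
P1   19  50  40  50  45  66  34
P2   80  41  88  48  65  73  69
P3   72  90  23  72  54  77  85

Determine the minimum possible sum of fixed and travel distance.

Open {P1}: assign each demand point to its cheapest open site.
  A→P1 19, B→P1 50, C→P1 40, D→P1 50, E→P1 45, F→P1 66, G→P1 34
  travel distance 304, fixed 35 → total 339.
Compare {P1, P2}: travel distance 293 + fixed 61 = 354.
Compare {P1, P3}: travel distance 287 + fixed 73 = 360.
Compare {P1, P2, P3}: travel distance 276 + fixed 99 = 375.
All other subsets cost ≥ 354. Minimum total cost: 339.

339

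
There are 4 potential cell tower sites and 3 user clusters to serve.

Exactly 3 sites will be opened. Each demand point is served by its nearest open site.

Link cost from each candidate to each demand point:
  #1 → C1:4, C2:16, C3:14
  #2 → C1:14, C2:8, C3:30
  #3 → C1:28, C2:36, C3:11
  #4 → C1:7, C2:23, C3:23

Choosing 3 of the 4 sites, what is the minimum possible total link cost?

23

Open {#1, #2, #3}.
  C1→#1 4, C2→#2 8, C3→#3 11  ⇒ total 23.
Compare {#1, #2, #4}: total 26.
Compare {#2, #3, #4}: total 26.
No size-3 selection does better; minimum is 23.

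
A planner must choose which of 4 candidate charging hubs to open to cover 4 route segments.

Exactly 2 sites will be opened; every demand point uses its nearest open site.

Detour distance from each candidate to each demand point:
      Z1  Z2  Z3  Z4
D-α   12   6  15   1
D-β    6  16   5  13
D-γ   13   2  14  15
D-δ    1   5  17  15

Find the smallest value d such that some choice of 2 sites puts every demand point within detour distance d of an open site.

Open {D-α, D-β}.
  Farthest demand point is Z1 at detour distance 6 (to D-β); all others are ≤ 6.
With {D-β, D-γ} the worst case is 13.
With {D-β, D-δ} the worst case is 13.
No size-2 selection achieves below 6.

6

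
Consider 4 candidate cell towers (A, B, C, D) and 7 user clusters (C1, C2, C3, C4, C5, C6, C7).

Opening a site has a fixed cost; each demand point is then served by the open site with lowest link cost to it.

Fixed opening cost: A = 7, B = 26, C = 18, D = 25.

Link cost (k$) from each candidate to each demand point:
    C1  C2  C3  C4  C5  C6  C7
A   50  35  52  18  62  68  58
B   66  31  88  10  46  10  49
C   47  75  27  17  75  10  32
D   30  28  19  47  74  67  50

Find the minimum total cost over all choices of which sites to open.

Open {B, D}: assign each demand point to its cheapest open site.
  C1→D 30, C2→D 28, C3→D 19, C4→B 10, C5→B 46, C6→B 10, C7→B 49
  link cost 192, fixed 51 → total 243.
Compare {B, C, D}: link cost 175 + fixed 69 = 244.
Compare {B, C}: link cost 203 + fixed 44 = 247.
Compare {A, C, D}: link cost 198 + fixed 50 = 248.
All other subsets cost ≥ 244. Minimum total cost: 243.

243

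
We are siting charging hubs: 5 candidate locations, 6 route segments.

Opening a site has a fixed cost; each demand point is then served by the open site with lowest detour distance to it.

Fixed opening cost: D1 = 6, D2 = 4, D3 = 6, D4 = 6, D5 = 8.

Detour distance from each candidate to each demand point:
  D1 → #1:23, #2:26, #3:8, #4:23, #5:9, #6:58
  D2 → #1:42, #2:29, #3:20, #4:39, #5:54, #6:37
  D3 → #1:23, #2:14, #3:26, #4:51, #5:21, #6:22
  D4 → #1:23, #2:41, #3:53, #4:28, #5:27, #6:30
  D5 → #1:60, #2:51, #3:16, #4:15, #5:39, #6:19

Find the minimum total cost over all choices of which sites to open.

108

Open {D1, D3, D5}: assign each demand point to its cheapest open site.
  #1→D1 23, #2→D3 14, #3→D1 8, #4→D5 15, #5→D1 9, #6→D5 19
  detour distance 88, fixed 20 → total 108.
Compare {D1, D3}: detour distance 99 + fixed 12 = 111.
Compare {D1, D2, D3, D5}: detour distance 88 + fixed 24 = 112.
Compare {D1, D5}: detour distance 100 + fixed 14 = 114.
All other subsets cost ≥ 111. Minimum total cost: 108.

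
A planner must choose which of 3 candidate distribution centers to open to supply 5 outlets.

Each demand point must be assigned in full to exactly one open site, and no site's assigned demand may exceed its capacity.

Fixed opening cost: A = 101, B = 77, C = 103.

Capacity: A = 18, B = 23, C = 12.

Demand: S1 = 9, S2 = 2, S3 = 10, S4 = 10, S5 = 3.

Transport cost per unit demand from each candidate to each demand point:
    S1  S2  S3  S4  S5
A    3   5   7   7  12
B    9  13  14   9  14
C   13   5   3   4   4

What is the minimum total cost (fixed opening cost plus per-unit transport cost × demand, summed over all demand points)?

433

Open {B, C}; cheapest assignment that respects the capacities:
  B (cap 23, load 22): S1, S4, S5 — cost 9×9 + 10×9 + 3×14 = 213
  C (cap 12, load 12): S2, S3 — cost 2×5 + 10×3 = 40
  Shipping 253, fixed 180 → total 433.
  Any other capacity-feasible assignment to {B, C} ships for at least 253.
Compare {A, B}: its best feasible assignment gives total 465.
Compare {A, B, C}: its best feasible assignment gives total 474.
Every other set of open sites that can feasibly serve all demand totals ≥ 465 even under its best assignment. Minimum: 433.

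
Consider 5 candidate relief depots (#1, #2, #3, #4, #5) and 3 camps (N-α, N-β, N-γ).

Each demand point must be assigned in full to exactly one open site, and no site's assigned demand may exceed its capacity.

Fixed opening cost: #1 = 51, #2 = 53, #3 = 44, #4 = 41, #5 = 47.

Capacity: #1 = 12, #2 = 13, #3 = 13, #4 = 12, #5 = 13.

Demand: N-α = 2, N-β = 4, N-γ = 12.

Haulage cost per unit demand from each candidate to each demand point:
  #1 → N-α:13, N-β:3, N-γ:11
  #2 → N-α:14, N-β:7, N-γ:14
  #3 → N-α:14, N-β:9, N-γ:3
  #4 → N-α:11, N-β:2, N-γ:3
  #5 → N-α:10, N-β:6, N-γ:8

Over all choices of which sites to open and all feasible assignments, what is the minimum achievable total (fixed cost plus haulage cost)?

151

Open {#3, #4}; cheapest assignment that respects the capacities:
  #3 (cap 13, load 12): N-γ — cost 12×3 = 36
  #4 (cap 12, load 6): N-α, N-β — cost 2×11 + 4×2 = 30
  Shipping 66, fixed 85 → total 151.
  Any other capacity-feasible assignment to {#3, #4} ships for at least 66.
Compare {#1, #4}: its best feasible assignment gives total 166.
Compare {#4, #5}: its best feasible assignment gives total 168.
Every other set of open sites that can feasibly serve all demand totals ≥ 166 even under its best assignment. Minimum: 151.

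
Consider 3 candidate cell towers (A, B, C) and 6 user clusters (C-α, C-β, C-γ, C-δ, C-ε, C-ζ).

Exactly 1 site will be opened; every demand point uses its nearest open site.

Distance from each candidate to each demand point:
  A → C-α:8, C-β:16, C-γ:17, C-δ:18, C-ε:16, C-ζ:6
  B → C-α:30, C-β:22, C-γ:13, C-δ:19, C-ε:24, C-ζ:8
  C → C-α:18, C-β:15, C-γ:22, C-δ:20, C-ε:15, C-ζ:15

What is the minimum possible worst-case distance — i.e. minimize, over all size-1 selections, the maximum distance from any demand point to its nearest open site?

18

Open {A}.
  Farthest demand point is C-δ at distance 18 (to A); all others are ≤ 18.
With {C} the worst case is 22.
With {B} the worst case is 30.
No size-1 selection achieves below 18.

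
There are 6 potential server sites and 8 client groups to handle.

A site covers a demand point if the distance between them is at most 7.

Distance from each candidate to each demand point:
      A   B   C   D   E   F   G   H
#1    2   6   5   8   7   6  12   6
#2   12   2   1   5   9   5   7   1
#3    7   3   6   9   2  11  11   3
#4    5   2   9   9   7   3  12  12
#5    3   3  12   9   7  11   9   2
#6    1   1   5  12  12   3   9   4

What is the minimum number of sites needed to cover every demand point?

Coverage sets (demand points within 7 of each site):
  #1: {A, B, C, E, F, H}
  #2: {B, C, D, F, G, H}
  #3: {A, B, C, E, H}
  #4: {A, B, E, F}
  #5: {A, B, E, H}
  #6: {A, B, C, F, H}
No single site covers all 8 demand points.
But {#1, #2} covers everything, so the minimum is 2.

2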